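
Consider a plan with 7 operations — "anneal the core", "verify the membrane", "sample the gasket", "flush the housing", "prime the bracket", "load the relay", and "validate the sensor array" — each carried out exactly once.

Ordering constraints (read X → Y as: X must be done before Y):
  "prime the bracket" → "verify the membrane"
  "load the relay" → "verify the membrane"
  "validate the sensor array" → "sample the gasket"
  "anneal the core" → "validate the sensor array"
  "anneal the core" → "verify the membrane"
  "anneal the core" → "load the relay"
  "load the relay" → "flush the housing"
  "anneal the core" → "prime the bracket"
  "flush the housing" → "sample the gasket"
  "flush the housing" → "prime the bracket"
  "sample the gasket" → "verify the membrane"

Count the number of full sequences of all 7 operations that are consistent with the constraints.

7

"anneal the core" is the only operation with nothing required before it, so every ordering starts there.
Counting all ways to extend the partial order to a total order gives 7.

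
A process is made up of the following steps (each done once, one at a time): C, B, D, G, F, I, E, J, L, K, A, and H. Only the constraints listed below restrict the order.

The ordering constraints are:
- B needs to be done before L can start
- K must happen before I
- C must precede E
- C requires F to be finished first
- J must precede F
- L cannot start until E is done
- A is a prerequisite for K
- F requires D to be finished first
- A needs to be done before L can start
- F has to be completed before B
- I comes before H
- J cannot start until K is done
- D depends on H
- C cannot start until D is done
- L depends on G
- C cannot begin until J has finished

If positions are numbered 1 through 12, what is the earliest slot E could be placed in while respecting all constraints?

Working backwards through the constraints from E, its full set of required predecessors is C, D, F, I, J, K, A, H — 8 of them.
With 8 mandatory predecessors, the earliest E can sit is position 8+1 = 9, and placing just those 8 first achieves it.

9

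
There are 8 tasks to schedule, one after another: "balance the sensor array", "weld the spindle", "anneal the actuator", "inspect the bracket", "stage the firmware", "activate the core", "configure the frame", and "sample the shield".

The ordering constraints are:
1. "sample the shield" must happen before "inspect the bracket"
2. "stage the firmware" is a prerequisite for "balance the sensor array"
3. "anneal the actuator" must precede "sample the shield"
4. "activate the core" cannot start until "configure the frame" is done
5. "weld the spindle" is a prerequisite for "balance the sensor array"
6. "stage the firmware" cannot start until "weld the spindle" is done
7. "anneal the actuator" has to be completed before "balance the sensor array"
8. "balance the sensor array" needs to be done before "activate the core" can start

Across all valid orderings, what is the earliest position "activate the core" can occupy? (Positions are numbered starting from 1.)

The tasks that are forced before "activate the core", directly or transitively, are "balance the sensor array", "weld the spindle", "anneal the actuator", "stage the firmware", "configure the frame". That's 5 tasks.
So at minimum 5 tasks come before "activate the core", putting "activate the core" no earlier than position 6. That position is achievable by scheduling exactly those predecessors first.

6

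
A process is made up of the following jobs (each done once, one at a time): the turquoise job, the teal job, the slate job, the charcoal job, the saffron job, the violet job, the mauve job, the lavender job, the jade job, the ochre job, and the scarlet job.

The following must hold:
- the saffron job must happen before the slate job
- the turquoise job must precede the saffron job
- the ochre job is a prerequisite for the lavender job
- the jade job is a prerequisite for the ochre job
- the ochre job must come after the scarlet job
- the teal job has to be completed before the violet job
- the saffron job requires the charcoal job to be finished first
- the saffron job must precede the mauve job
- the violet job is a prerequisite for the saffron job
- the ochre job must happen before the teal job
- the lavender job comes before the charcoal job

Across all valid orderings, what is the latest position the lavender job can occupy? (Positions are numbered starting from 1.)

The jobs that are forced after the lavender job, directly or by a chain of constraints, are the slate job, the charcoal job, the saffron job, the mauve job. That's 4 jobs.
With 4 mandatory successors out of 11 jobs total, the latest slot for the lavender job is 11−4 = 7, and it's reachable by doing all non-successors before the lavender job.

7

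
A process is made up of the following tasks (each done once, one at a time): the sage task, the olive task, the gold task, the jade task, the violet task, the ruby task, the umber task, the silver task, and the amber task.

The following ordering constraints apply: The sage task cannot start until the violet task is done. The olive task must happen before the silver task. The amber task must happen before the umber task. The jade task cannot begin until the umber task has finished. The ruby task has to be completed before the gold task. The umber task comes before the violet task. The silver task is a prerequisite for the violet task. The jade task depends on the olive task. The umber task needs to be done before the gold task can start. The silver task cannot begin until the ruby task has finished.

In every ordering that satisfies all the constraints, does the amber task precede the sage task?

There is a constraint chain the amber task → the umber task → the violet task → the sage task.
So the amber task must precede the sage task in any valid ordering.

Yes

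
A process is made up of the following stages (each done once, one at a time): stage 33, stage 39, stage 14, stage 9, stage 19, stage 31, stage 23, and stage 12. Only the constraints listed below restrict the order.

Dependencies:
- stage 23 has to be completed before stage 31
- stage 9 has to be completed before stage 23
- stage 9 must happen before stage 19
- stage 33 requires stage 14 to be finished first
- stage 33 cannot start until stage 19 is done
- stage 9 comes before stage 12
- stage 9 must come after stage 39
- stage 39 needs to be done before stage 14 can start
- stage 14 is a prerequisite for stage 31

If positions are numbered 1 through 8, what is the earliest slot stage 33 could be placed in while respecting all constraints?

5

The stages that are forced before stage 33, directly or transitively, are stage 39, stage 14, stage 9, stage 19. That's 4 stages.
With 4 mandatory predecessors, the earliest stage 33 can sit is position 4+1 = 5, and placing just those 4 first achieves it.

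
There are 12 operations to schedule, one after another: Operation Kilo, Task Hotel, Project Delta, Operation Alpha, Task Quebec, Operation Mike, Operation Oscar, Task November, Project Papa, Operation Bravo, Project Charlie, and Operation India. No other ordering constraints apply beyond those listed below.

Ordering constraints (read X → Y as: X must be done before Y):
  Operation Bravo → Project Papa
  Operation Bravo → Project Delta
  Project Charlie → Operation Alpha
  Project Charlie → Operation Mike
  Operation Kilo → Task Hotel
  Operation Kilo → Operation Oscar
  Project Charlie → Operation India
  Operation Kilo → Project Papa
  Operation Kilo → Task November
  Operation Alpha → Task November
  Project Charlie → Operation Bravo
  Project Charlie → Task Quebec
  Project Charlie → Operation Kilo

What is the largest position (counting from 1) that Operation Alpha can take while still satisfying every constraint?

Following the constraints forward from Operation Alpha, its only required successor is Task November.
So at least 1 operation follows Operation Alpha, putting Operation Alpha no later than position 11. That position is achievable by scheduling everything else first.

11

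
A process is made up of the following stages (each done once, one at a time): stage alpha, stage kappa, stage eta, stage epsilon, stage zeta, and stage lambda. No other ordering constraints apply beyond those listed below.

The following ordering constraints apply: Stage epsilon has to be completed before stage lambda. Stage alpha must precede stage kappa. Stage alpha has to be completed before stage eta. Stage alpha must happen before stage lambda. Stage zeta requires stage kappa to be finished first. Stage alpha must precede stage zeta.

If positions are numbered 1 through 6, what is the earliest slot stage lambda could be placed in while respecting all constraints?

Every stage that must precede stage lambda has to come before it. Tracing all chains that end at stage lambda, those stages are: stage alpha, stage epsilon — 2 in total.
So at minimum 2 stages come before stage lambda, putting stage lambda no earlier than position 3. That position is achievable by scheduling exactly those predecessors first.

3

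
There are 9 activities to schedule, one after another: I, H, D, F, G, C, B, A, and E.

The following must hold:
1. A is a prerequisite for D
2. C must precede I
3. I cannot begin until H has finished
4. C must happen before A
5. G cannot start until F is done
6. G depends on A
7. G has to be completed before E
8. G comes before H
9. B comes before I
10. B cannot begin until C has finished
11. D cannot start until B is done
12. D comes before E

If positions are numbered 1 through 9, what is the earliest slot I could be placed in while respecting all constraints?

The activities that are forced before I, directly or transitively, are H, F, G, C, B, A. That's 6 activities.
So at minimum 6 activities come before I, putting I no earlier than position 7. That position is achievable by scheduling exactly those predecessors first.

7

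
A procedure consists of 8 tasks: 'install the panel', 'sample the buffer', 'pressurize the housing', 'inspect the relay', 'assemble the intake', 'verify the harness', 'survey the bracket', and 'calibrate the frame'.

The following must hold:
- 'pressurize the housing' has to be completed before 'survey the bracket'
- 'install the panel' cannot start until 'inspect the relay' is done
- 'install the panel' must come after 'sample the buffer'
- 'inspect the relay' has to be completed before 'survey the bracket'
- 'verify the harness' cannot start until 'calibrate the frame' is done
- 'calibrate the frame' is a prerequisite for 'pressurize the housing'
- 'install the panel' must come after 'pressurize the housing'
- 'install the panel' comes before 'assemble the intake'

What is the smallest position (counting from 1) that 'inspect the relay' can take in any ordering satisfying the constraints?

1

No constraint forces any other task before 'inspect the relay', so it can be placed first.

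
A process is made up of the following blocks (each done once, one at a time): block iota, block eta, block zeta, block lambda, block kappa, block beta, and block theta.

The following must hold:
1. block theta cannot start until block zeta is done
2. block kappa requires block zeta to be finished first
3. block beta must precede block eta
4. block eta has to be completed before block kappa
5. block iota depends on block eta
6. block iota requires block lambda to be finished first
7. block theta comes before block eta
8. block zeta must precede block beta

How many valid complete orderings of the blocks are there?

22

2 blocks have no prerequisites (block zeta, block lambda), so any of them could come first.
Enumerating by repeatedly choosing an available block (one whose prerequisites are all placed) gives 22 distinct complete orderings.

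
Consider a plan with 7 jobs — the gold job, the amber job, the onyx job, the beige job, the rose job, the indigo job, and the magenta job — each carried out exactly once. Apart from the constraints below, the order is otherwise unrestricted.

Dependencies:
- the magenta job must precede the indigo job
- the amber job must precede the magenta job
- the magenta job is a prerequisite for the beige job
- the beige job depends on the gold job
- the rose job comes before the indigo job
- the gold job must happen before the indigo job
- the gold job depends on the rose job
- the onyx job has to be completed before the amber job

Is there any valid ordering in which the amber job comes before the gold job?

Yes

Nothing in the constraints forces the gold job before the amber job — there is no chain from the gold job to the amber job.
That means at least one valid schedule has the amber job before the gold job.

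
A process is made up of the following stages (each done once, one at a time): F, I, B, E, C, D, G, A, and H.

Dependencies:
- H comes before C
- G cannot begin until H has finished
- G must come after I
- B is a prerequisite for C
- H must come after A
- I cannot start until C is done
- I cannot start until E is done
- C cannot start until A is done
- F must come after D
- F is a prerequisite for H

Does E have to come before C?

E and C are not related by any chain of constraints.
So E can come before C or after — it is not forced.

No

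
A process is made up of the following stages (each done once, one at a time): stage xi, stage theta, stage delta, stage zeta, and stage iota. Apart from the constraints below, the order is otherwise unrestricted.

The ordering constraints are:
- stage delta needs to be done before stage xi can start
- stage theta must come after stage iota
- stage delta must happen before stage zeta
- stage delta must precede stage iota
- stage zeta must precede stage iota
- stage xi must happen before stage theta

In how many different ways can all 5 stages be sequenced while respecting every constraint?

Only stage delta has no prerequisites, so it must go first.
Systematically extending each partial ordering one stage at a time and counting, there are 3 complete orderings.

3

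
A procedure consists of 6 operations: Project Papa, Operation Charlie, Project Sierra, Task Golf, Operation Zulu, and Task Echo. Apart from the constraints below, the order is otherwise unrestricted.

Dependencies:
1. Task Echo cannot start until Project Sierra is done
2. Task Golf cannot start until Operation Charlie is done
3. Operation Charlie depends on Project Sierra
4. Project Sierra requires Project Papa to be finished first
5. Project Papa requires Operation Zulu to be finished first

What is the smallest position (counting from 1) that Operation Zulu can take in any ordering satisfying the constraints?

Operation Zulu has no prerequisites at all, so it can go in position 1.

1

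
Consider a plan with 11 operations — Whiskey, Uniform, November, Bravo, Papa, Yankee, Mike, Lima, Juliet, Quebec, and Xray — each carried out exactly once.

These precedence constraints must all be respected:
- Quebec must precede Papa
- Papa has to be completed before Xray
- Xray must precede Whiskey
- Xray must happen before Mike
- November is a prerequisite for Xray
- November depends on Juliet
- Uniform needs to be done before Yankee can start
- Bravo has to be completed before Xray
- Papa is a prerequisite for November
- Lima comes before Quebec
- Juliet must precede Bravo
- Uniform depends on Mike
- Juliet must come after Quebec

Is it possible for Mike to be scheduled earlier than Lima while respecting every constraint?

No

There is a dependency chain Lima → Quebec → Papa → Xray → Mike, so Mike always comes after Lima.
Hence Mike can never be scheduled before Lima.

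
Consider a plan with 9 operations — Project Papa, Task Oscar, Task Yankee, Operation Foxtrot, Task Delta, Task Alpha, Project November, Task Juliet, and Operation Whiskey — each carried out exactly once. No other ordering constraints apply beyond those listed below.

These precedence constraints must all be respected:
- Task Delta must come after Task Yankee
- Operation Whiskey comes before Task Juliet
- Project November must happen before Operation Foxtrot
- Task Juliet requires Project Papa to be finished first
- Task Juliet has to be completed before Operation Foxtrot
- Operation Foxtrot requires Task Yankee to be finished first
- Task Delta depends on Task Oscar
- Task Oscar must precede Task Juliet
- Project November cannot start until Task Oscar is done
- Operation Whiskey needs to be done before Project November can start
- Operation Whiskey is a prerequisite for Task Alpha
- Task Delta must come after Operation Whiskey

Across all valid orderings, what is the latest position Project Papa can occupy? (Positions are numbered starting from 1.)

7

Every operation that must follow Project Papa has to come after it. Tracing all chains starting from Project Papa, those operations are: Operation Foxtrot, Task Juliet — 2 in total.
With 2 mandatory successors out of 9 operations total, the latest slot for Project Papa is 9−2 = 7, and it's reachable by doing all non-successors before Project Papa.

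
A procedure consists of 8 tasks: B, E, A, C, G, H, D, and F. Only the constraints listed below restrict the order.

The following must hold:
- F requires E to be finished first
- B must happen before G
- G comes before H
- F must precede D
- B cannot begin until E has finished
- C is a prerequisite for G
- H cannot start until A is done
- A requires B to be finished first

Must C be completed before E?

No

C and E are not related by any chain of constraints.
A valid ordering placing E before C exists, so the answer is no.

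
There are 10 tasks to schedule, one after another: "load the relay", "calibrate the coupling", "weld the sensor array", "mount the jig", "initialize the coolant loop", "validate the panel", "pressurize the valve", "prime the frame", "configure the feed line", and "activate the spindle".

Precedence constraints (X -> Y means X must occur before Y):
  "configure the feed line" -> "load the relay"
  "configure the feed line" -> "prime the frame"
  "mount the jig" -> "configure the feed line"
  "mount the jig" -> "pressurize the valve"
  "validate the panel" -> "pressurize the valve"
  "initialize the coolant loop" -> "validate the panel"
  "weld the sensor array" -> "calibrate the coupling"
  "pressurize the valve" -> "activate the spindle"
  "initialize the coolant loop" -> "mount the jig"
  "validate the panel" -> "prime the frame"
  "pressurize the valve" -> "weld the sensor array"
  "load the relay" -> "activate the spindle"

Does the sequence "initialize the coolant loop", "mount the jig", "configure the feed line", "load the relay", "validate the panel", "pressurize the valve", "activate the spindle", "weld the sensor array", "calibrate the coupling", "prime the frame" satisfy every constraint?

Checking each listed constraint against this order: for instance, "configure the feed line" is in position 3 and "prime the frame" in position 10, so that constraint holds — and the remaining constraints check out the same way.

Yes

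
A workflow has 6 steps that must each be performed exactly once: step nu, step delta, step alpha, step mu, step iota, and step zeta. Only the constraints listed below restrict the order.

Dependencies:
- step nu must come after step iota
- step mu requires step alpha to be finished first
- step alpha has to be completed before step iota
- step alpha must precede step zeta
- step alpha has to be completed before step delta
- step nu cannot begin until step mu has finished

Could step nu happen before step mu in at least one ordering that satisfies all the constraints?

The constraints give a chain step mu → step nu, which forces step mu before step nu.
Hence step nu can never be scheduled before step mu.

No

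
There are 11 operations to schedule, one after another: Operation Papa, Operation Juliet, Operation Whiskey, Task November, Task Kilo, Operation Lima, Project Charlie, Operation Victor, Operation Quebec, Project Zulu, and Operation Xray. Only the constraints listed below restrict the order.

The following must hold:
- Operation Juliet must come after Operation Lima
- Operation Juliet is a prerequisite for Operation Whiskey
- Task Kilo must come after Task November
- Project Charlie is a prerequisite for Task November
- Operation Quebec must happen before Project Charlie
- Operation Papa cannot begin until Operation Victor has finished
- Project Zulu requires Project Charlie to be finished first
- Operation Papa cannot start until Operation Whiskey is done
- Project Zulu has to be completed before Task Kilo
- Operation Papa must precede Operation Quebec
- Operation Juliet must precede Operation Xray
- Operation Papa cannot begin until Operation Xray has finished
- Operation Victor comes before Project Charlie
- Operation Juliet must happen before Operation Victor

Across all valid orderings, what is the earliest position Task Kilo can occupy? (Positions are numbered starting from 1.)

Every operation that must precede Task Kilo has to come before it. Tracing all chains that end at Task Kilo, those operations are: Operation Papa, Operation Juliet, Operation Whiskey, Task November, Operation Lima, Project Charlie, Operation Victor, Operation Quebec, Project Zulu, Operation Xray — 10 in total.
So at minimum 10 operations come before Task Kilo, putting Task Kilo no earlier than position 11. That position is achievable by scheduling exactly those predecessors first.

11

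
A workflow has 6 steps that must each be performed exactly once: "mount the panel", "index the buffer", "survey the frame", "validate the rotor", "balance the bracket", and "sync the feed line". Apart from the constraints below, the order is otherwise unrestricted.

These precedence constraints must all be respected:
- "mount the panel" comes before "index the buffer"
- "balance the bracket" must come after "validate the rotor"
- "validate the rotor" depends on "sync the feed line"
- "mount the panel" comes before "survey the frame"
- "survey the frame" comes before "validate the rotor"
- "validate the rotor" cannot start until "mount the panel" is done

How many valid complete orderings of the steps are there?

2 steps have no prerequisites ("mount the panel", "sync the feed line"), so any of them could come first.
Enumerating by repeatedly choosing an available step (one whose prerequisites are all placed) gives 14 distinct complete orderings.

14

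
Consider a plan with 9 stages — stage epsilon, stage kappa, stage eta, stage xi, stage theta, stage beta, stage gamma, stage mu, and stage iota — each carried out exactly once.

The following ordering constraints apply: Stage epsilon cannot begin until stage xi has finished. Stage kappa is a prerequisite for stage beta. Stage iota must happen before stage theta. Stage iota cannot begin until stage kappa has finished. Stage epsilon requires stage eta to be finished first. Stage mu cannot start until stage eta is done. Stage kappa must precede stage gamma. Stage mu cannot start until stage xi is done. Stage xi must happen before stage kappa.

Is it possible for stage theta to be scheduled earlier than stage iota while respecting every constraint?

No

The constraints give a chain stage iota → stage theta, which forces stage iota before stage theta.
So no valid ordering can have stage theta before stage iota.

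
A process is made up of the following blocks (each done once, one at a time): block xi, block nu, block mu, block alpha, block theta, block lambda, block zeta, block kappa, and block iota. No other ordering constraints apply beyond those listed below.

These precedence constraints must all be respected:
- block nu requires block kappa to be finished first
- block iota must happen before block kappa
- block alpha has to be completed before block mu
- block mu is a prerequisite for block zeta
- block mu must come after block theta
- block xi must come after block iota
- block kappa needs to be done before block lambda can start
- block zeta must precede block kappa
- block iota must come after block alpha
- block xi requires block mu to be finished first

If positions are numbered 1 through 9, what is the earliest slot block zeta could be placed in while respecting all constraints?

The blocks that are forced before block zeta, directly or transitively, are block mu, block alpha, block theta. That's 3 blocks.
With 3 mandatory predecessors, the earliest block zeta can sit is position 3+1 = 4, and placing just those 3 first achieves it.

4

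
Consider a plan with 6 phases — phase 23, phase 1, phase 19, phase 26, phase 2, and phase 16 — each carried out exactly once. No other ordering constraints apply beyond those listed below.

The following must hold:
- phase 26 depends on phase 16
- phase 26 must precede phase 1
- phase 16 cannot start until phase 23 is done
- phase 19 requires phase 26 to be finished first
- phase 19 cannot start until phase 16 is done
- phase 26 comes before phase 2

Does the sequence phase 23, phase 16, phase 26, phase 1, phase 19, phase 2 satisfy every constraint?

Checking each listed constraint against this order: for instance, phase 26 is in position 3 and phase 2 in position 6, so that constraint holds — and the remaining constraints check out the same way.

Yes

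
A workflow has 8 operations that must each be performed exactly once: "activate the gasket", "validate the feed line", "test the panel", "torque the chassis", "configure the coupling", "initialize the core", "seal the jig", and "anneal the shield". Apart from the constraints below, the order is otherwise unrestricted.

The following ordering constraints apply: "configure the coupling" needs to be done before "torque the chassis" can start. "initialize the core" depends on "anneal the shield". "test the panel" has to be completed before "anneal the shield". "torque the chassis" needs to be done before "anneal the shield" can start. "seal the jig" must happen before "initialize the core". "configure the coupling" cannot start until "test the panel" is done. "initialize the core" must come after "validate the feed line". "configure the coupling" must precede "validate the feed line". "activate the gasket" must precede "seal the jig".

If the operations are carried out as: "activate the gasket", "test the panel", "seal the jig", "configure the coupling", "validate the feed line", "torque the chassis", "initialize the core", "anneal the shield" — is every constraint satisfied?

No

Here "anneal the shield" comes after "initialize the core".
Since "anneal the shield" is required before "initialize the core", the ordering is invalid.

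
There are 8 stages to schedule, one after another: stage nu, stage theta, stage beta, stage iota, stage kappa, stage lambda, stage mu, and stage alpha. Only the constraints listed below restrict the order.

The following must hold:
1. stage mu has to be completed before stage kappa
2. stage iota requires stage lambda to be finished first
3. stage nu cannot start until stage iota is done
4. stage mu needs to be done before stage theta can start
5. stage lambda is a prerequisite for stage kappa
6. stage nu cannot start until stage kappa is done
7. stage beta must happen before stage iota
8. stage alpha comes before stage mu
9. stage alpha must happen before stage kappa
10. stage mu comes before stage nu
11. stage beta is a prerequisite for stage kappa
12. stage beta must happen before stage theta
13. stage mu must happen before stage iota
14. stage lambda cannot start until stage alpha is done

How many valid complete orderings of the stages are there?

70

The stages with no prerequisites are stage beta, stage alpha; any of them can be placed first.
Counting all ways to extend the partial order to a total order gives 70.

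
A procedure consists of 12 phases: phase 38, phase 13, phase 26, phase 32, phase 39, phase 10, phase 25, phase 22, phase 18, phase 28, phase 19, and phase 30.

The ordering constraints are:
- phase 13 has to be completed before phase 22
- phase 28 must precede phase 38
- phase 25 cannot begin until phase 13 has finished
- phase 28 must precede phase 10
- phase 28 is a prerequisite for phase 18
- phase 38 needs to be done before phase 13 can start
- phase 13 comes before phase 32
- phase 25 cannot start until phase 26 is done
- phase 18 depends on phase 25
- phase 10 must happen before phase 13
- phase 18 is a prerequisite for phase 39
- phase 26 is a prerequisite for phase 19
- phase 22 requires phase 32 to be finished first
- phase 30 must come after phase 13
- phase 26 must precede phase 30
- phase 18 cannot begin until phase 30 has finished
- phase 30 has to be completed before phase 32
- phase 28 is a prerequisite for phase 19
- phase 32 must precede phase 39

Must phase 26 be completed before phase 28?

No chain of constraints connects phase 26 to phase 28 in either direction.
There exist valid orderings with phase 28 before phase 26, so phase 26 is not required to come first.

No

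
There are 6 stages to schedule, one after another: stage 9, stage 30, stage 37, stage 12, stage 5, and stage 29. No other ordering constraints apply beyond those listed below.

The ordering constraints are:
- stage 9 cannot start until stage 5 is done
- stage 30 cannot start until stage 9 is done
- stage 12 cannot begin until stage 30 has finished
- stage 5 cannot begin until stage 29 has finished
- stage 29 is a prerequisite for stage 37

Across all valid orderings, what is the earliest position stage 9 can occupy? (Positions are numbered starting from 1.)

3

Every stage that must precede stage 9 has to come before it. Tracing all chains that end at stage 9, those stages are: stage 5, stage 29 — 2 in total.
With 2 mandatory predecessors, the earliest stage 9 can sit is position 2+1 = 3, and placing just those 2 first achieves it.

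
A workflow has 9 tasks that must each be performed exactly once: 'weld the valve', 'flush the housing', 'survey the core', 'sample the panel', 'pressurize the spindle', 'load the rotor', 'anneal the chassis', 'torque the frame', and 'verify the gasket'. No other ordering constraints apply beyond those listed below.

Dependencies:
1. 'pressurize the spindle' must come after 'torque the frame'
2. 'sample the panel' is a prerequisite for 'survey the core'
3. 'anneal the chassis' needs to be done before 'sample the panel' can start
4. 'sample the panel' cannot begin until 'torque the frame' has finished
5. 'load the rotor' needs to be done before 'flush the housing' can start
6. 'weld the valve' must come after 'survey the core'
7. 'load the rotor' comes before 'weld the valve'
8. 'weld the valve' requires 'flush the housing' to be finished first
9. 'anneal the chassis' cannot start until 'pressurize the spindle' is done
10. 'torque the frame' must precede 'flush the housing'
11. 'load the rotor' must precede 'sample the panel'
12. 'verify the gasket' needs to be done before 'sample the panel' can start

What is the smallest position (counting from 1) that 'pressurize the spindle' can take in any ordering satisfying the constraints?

2

The only task forced before 'pressurize the spindle' (directly or transitively) is 'torque the frame'.
With 1 mandatory predecessor, the earliest 'pressurize the spindle' can sit is position 1+1 = 2, and placing just that one first achieves it.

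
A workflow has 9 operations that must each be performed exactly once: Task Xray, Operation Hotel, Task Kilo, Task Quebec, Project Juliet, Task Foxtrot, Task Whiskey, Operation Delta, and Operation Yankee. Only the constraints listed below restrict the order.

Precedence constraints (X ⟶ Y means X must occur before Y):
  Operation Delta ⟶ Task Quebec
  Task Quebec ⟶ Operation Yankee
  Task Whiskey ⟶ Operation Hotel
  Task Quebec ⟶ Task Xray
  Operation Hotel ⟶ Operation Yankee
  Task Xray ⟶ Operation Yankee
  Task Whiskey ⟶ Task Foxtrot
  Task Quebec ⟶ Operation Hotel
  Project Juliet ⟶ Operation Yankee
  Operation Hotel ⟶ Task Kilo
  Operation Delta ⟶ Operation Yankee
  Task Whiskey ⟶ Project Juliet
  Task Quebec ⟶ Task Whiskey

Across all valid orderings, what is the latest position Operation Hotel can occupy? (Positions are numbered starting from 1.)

7

Every operation that must follow Operation Hotel has to come after it. Tracing all chains starting from Operation Hotel, those operations are: Task Kilo, Operation Yankee — 2 in total.
With 2 mandatory successors out of 9 operations total, the latest slot for Operation Hotel is 9−2 = 7, and it's reachable by doing all non-successors before Operation Hotel.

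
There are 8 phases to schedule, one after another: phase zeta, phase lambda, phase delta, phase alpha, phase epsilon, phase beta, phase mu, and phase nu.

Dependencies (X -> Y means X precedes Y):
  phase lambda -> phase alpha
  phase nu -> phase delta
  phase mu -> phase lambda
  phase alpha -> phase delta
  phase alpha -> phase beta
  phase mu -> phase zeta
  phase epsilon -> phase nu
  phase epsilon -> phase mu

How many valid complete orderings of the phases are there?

Phase epsilon is the only phase with nothing required before it, so every ordering starts there.
Enumerating by repeatedly choosing an available phase (one whose prerequisites are all placed) gives 52 distinct complete orderings.

52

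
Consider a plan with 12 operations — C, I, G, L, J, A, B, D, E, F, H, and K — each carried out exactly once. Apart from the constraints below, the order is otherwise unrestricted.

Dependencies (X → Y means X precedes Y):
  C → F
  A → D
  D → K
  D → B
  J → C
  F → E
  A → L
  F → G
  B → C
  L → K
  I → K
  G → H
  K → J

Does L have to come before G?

Chaining the stated constraints: L → K → J → C → F → G.
So L must precede G in any valid ordering.

Yes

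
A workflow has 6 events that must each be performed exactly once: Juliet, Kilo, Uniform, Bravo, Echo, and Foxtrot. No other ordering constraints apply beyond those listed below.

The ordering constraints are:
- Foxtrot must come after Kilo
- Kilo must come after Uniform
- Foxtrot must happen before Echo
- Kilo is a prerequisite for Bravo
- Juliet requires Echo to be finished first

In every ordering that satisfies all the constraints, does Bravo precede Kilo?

There is a chain Kilo → Bravo, which puts Kilo before Bravo.
So Bravo does not have to come before Kilo — it cannot.

No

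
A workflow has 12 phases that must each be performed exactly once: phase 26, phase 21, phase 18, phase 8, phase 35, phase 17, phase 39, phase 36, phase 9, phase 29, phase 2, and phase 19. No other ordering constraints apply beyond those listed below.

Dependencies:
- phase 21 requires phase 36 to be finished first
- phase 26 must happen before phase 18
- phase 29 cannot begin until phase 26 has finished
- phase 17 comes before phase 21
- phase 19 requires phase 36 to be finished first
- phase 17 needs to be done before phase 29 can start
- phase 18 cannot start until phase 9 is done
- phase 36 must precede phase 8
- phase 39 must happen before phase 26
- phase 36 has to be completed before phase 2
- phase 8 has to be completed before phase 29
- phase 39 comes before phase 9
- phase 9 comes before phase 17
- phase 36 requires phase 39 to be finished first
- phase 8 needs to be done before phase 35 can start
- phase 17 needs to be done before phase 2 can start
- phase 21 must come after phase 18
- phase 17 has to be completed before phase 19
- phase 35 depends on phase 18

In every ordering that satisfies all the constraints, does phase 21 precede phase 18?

No

In fact the dependencies run the other way: phase 18 → phase 21.
So phase 21 never precedes phase 18.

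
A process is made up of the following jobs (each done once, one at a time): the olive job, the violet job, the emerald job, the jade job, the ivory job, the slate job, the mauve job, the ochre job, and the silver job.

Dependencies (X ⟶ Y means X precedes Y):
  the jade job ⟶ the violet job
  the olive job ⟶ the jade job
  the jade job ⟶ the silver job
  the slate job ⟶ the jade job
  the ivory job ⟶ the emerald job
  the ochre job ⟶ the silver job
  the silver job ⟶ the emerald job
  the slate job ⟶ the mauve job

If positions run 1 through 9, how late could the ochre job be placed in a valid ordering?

7

Following every chain forward from the ochre job, the jobs that must come later are the emerald job, the silver job — 2 of them.
With 2 mandatory successors out of 9 jobs total, the latest slot for the ochre job is 9−2 = 7, and it's reachable by doing all non-successors before the ochre job.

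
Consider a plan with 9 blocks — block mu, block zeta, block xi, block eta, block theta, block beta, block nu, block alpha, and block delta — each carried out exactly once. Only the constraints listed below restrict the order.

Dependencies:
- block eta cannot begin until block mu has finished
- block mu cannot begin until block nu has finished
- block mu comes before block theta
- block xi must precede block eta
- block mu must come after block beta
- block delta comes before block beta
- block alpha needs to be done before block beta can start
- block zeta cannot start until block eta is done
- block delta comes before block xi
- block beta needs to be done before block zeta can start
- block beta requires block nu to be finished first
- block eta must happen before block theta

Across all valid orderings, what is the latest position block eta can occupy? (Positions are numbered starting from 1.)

Following every chain forward from block eta, the blocks that must come later are block zeta, block theta — 2 of them.
So at least 2 blocks follow block eta, putting block eta no later than position 7. That position is achievable by scheduling everything else first.

7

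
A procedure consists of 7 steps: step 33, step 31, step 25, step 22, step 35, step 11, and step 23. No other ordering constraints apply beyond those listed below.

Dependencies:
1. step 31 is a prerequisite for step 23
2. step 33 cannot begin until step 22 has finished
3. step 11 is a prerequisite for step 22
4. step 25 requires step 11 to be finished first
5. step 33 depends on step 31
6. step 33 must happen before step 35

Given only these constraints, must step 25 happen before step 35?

No

Nothing in the constraints links step 25 and step 35; they are unordered relative to each other.
A valid ordering placing step 35 before step 25 exists, so the answer is no.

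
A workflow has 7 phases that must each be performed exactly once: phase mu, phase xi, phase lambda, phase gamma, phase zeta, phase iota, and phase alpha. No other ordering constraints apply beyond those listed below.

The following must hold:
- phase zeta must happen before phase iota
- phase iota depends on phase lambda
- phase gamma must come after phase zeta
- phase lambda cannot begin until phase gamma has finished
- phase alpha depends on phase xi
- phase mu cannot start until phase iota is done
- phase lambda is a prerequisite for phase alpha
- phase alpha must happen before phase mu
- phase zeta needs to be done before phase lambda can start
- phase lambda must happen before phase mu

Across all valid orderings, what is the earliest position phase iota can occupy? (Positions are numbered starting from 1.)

Working backwards through the constraints from phase iota, its full set of required predecessors is phase lambda, phase gamma, phase zeta — 3 of them.
With 3 mandatory predecessors, the earliest phase iota can sit is position 3+1 = 4, and placing just those 3 first achieves it.

4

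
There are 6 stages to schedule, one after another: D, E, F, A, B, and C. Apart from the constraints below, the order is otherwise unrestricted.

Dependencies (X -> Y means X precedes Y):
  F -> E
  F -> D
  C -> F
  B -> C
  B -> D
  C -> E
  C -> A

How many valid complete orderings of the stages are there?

Only B has no prerequisites, so it must go first.
Counting all ways to extend the partial order to a total order gives 8.

8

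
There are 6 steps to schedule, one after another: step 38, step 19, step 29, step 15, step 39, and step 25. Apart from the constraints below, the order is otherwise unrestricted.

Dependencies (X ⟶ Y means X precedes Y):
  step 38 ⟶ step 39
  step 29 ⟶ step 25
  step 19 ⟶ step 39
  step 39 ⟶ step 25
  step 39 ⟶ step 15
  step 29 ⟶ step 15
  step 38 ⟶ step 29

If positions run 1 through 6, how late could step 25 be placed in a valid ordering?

Step 25 has no required successors, so nothing stops it from going last (position 6).

6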